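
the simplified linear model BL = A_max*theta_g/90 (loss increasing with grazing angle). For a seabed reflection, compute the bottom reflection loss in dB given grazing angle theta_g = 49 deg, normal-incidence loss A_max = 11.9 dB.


BL = A_max * theta_g / 90 = 11.9 * 49 / 90 = 6.48

6.48 dB


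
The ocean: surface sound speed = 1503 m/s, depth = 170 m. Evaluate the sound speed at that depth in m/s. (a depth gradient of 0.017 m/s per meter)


1505.89 m/s


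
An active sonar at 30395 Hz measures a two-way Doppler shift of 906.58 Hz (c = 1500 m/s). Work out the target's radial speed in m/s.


22.37 m/s


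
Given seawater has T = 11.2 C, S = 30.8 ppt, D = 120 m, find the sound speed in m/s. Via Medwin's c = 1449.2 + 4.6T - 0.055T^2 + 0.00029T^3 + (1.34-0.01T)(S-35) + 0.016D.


c = 1449.2 + 4.6*11.2 - 0.055*11.2^2 + 0.00029*11.2^3 + (1.34 - 0.01*11.2)*(30.8 - 35) + 0.016*120 = 1490.99

1490.99 m/s


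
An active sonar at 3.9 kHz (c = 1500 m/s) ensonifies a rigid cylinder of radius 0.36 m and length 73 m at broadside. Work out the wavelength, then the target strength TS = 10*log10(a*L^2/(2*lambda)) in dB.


Step 1: lambda = c/f = 1500/3900 = 0.38462 m
Step 2: TS = 10*log10(a*L^2/(2*lambda)) = 10*log10(0.36*73^2/(2*0.38462)) = 33.97

33.97 dB


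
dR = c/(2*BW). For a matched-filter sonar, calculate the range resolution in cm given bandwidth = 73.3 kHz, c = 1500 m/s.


dR = c/(2*BW) = 1500 / (2 * 73.3e3) = 0.0102 m = 1.02 cm

1.02 cm


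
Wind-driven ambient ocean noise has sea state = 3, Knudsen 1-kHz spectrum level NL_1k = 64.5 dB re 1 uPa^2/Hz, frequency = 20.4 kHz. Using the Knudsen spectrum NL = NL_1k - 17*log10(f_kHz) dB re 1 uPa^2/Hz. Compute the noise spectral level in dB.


NL = NL_1k - 17*log10(f_kHz) = 64.5 - 17*log10(20.4) = 64.5 - (22.26) = 42.24

42.24 dB


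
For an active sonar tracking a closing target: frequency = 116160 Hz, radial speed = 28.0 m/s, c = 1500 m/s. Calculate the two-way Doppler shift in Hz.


4336.64 Hz


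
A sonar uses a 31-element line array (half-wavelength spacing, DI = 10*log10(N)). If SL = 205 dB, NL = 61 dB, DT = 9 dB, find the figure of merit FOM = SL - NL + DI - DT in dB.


Step 1: DI = 10*log10(31) = 14.91 dB
Step 2: FOM = SL - NL + DI - DT = 205 - 61 + 14.91 - 9 = 149.91

149.91 dB


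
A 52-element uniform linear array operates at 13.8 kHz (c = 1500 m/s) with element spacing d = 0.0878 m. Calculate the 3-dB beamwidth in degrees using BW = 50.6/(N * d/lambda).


Step 1: lambda = 1500/13800 = 0.1087 m
Step 2: d/lambda = 0.0878/0.1087 = 0.8077
Step 3: BW = 50.6/(N * d/lambda) = 50.6/(52 * 0.8077) = 1.2

1.2 deg


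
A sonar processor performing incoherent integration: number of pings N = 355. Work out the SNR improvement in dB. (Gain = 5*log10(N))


Gain = 5*log10(355) = 12.75

12.75 dB


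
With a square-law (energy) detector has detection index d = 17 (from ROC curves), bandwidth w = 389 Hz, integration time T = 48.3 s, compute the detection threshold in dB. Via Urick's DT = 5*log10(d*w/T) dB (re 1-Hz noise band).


DT = 5*log10(d*w/T) = 5*log10(17 * 389 / 48.3) = 5*log10(136.92) = 10.68

10.68 dB


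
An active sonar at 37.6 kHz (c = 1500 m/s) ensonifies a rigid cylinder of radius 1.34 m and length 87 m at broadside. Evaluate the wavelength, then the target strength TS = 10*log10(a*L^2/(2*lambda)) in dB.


Step 1: lambda = c/f = 1500/37600 = 0.03989 m
Step 2: TS = 10*log10(a*L^2/(2*lambda)) = 10*log10(1.34*87^2/(2*0.03989)) = 51.04

51.04 dB


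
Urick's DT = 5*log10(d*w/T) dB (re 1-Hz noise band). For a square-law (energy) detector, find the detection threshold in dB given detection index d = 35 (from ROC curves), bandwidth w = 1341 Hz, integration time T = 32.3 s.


DT = 5*log10(d*w/T) = 5*log10(35 * 1341 / 32.3) = 5*log10(1453.1) = 15.81

15.81 dB


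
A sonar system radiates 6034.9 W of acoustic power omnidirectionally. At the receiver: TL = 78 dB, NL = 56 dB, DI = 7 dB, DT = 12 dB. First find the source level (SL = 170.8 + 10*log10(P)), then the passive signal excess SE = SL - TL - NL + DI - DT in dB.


Step 1: SL = 170.8 + 10*log10(6034.9) = 208.61 dB
Step 2: SE = SL - TL - NL + DI - DT = 208.61 - 78 - 56 + 7 - 12 = 69.61

69.61 dB


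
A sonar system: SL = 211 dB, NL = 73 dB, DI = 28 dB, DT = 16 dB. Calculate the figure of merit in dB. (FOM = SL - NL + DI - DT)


150 dB


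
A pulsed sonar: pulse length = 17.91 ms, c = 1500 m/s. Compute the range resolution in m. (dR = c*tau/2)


dR = c*tau/2 = 1500 * 17.91e-3 / 2 = 13.4325

13.4325 m


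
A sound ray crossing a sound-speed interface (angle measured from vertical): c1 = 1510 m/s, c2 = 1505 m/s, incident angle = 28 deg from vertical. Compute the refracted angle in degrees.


sin(theta2) = (c2/c1)*sin(theta1) = (1505/1510)*sin(28 deg) = 0.46792
theta2 = arcsin(0.46792) = 27.9

27.9 deg


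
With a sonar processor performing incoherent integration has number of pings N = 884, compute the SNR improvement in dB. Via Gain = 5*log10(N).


Gain = 5*log10(884) = 14.73

14.73 dB


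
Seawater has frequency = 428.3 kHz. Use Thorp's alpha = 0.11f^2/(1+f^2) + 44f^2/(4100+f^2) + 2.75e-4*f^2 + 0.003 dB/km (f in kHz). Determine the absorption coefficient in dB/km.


f^2 = 183440.89
alpha = 0.11*183440.89/(1+183440.89) + 44*183440.89/(4100+183440.89) + 2.75e-4*183440.89 + 0.003 = 93.597

93.597 dB/km


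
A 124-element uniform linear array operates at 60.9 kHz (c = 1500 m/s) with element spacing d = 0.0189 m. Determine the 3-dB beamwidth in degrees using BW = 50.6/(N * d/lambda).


Step 1: lambda = 1500/60900 = 0.02463 m
Step 2: d/lambda = 0.0189/0.02463 = 0.7674
Step 3: BW = 50.6/(N * d/lambda) = 50.6/(124 * 0.7674) = 0.53

0.53 deg


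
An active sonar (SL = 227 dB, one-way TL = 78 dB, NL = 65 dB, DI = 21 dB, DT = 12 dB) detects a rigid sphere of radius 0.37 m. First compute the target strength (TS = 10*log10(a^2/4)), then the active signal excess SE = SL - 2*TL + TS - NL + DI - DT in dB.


Step 1: TS = 10*log10(0.37^2/4) = -14.66 dB
Step 2: SE = SL - 2*TL + TS - NL + DI - DT = 227 - 2*78 + (-14.66) - 65 + 21 - 12 = 0.34

0.34 dB


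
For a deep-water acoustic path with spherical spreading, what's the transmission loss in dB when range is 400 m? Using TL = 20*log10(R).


TL = 20*log10(400) = 52.04

52.04 dB


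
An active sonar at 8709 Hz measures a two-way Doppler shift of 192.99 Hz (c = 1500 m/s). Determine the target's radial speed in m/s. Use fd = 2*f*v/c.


From fd = 2*f*v/c, v = c*fd/(2*f) = 1500 * 192.99 / (2*8709) = 16.62

16.62 m/s


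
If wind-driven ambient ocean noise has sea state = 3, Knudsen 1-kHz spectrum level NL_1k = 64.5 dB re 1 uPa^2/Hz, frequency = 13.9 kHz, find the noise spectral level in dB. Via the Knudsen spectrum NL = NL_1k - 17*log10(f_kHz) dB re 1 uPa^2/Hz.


45.07 dB


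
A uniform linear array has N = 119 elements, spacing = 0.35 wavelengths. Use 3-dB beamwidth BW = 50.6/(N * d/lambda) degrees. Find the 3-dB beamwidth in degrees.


BW = 50.6 / (119 * 0.35) = 50.6 / 41.65 = 1.21

1.21 deg


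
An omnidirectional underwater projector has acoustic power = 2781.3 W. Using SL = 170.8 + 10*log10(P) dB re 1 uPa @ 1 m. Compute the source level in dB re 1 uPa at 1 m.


205.24 dB


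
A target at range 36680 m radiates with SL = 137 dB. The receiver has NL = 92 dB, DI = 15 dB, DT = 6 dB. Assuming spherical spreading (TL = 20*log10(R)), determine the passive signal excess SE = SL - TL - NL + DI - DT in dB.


Step 1: TL = 20*log10(36680) = 91.29 dB
Step 2: SE = 137 - 91.29 - 92 + 15 - 6 = -37.29

-37.29 dB


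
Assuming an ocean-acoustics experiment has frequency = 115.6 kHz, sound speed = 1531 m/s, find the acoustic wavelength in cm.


lambda = c/f = 1531 / 115600 = 0.0132 m = 1.32 cm

1.32 cm


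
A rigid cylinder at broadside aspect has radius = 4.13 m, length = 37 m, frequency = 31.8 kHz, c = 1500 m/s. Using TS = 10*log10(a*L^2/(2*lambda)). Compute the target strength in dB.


lambda = 1500/31800 = 0.04717 m
TS = 10*log10(4.13*37^2/(2*0.04717)) = 47.78

47.78 dB


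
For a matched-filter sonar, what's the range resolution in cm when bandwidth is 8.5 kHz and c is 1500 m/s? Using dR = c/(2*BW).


8.82 cm


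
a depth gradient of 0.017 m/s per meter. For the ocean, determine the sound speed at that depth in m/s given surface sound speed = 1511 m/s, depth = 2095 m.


c = 1511 + 0.017 * 2095 = 1546.615

1546.615 m/s


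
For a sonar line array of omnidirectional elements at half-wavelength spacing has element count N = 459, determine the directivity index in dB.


DI = 10*log10(459) = 26.62

26.62 dB


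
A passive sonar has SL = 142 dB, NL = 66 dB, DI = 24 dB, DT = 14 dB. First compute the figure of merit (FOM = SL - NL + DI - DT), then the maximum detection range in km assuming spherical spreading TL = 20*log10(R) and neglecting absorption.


Step 1: FOM = SL - NL + DI - DT = 142 - 66 + 24 - 14 = 86 dB
Step 2: at max range FOM = TL = 20*log10(R), so R = 10^(86/20) = 19952.62 m = 19.95 km

19.95 km


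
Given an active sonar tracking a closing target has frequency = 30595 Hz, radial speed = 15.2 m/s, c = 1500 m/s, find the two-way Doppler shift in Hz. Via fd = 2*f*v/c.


620.06 Hz


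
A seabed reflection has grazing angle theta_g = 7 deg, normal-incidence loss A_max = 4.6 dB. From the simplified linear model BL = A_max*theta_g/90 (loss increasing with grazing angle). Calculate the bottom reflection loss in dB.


BL = A_max * theta_g / 90 = 4.6 * 7 / 90 = 0.36

0.36 dB


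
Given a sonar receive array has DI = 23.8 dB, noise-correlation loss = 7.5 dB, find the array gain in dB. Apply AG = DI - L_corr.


AG = DI - L_corr = 23.8 - 7.5 = 16.3

16.3 dB


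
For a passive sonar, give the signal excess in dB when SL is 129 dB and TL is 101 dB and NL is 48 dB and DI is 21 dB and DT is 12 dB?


SE = SL - TL - NL + DI - DT = 129 - 101 - 48 + 21 - 12 = -11

-11 dB


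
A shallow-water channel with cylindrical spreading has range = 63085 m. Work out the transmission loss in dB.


48.0 dB


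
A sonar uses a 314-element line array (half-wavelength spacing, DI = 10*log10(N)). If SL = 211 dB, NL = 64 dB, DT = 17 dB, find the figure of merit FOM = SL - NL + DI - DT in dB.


Step 1: DI = 10*log10(314) = 24.97 dB
Step 2: FOM = SL - NL + DI - DT = 211 - 64 + 24.97 - 17 = 154.97

154.97 dB


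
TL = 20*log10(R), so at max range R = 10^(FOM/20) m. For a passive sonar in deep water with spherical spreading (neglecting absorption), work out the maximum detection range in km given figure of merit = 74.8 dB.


At max range FOM = TL, so 20*log10(R) = 74.8
R = 10^(74.8/20) = 5495.41 m = 5.5 km

5.5 km


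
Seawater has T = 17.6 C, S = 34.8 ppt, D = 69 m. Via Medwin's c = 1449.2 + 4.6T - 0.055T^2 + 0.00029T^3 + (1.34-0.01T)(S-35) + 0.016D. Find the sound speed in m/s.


c = 1449.2 + 4.6*17.6 - 0.055*17.6^2 + 0.00029*17.6^3 + (1.34 - 0.01*17.6)*(34.8 - 35) + 0.016*69 = 1515.58

1515.58 m/s


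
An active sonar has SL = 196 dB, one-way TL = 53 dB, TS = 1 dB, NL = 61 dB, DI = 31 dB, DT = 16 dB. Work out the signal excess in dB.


SE = SL - 2*TL + TS - NL + DI - DT = 196 - 2*53 + (1) - 61 + 31 - 16 = 45

45 dB


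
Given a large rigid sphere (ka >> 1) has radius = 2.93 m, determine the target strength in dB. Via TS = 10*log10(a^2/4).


3.32 dB


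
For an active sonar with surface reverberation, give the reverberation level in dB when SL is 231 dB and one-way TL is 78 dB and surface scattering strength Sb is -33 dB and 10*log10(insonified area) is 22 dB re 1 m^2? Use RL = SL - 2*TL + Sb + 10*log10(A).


RL = SL - 2*TL + Sb + 10*log10(A) = 231 - 2*78 + (-33) + 22 = 64

64 dB


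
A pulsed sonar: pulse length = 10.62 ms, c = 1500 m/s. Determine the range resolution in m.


dR = c*tau/2 = 1500 * 10.62e-3 / 2 = 7.965

7.965 m


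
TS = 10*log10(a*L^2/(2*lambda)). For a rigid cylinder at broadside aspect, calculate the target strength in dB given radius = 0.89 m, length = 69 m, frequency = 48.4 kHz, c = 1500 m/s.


lambda = 1500/48400 = 0.03099 m
TS = 10*log10(0.89*69^2/(2*0.03099)) = 48.35

48.35 dB


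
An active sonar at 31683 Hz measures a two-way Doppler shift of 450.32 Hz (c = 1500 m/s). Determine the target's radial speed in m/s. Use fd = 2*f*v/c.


From fd = 2*f*v/c, v = c*fd/(2*f) = 1500 * 450.32 / (2*31683) = 10.66

10.66 m/s


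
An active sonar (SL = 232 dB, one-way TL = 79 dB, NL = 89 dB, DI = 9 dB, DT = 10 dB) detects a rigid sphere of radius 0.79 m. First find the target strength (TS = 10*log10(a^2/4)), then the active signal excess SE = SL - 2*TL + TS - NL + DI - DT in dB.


Step 1: TS = 10*log10(0.79^2/4) = -8.07 dB
Step 2: SE = SL - 2*TL + TS - NL + DI - DT = 232 - 2*79 + (-8.07) - 89 + 9 - 10 = -24.07

-24.07 dB


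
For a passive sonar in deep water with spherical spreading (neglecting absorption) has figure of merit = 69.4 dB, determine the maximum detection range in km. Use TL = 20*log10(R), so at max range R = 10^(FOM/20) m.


At max range FOM = TL, so 20*log10(R) = 69.4
R = 10^(69.4/20) = 2951.21 m = 2.95 km

2.95 km


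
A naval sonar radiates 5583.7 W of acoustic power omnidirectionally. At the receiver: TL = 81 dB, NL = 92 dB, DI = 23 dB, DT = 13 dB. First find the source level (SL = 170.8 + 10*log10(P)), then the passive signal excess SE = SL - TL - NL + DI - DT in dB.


Step 1: SL = 170.8 + 10*log10(5583.7) = 208.27 dB
Step 2: SE = SL - TL - NL + DI - DT = 208.27 - 81 - 92 + 23 - 13 = 45.27

45.27 dB


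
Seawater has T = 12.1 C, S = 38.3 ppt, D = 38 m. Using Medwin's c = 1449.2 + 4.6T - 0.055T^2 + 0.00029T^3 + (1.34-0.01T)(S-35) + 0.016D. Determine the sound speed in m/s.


c = 1449.2 + 4.6*12.1 - 0.055*12.1^2 + 0.00029*12.1^3 + (1.34 - 0.01*12.1)*(38.3 - 35) + 0.016*38 = 1501.95

1501.95 m/s


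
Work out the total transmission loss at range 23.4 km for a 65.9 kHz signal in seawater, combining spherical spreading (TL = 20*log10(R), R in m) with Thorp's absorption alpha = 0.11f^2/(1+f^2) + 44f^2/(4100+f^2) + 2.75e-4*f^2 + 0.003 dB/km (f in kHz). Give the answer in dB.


647.58 dB


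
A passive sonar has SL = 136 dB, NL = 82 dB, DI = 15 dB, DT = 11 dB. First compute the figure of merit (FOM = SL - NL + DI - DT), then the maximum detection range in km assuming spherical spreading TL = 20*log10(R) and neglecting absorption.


Step 1: FOM = SL - NL + DI - DT = 136 - 82 + 15 - 11 = 58 dB
Step 2: at max range FOM = TL = 20*log10(R), so R = 10^(58/20) = 794.33 m = 0.79 km

0.79 km


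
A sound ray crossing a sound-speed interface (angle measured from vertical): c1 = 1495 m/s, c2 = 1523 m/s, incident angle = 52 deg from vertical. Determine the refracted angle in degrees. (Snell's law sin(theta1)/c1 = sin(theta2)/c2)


sin(theta2) = (c2/c1)*sin(theta1) = (1523/1495)*sin(52 deg) = 0.80277
theta2 = arcsin(0.80277) = 53.4

53.4 deg


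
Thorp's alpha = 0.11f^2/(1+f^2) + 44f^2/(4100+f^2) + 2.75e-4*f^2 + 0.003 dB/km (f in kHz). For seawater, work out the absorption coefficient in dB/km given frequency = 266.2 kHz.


61.194 dB/km


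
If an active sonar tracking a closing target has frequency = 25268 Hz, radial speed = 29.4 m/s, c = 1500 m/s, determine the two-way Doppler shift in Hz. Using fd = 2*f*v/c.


fd = 2*f*v/c = 2 * 25268 * 29.4 / 1500 = 990.51

990.51 Hz


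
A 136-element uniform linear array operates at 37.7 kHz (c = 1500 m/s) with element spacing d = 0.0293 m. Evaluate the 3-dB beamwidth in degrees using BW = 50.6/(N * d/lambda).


Step 1: lambda = 1500/37700 = 0.03979 m
Step 2: d/lambda = 0.0293/0.03979 = 0.7364
Step 3: BW = 50.6/(N * d/lambda) = 50.6/(136 * 0.7364) = 0.51

0.51 deg


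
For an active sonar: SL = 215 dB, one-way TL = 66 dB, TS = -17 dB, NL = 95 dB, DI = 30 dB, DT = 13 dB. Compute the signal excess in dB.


SE = SL - 2*TL + TS - NL + DI - DT = 215 - 2*66 + (-17) - 95 + 30 - 13 = -12

-12 dB


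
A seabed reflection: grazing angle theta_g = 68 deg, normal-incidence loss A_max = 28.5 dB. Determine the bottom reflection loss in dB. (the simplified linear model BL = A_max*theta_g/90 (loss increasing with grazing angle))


BL = A_max * theta_g / 90 = 28.5 * 68 / 90 = 21.53

21.53 dB


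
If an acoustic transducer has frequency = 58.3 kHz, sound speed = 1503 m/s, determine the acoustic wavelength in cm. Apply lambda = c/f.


lambda = c/f = 1503 / 58300 = 0.0258 m = 2.58 cm

2.58 cm


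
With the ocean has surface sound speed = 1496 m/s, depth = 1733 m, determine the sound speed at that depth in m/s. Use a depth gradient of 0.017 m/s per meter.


1525.461 m/s


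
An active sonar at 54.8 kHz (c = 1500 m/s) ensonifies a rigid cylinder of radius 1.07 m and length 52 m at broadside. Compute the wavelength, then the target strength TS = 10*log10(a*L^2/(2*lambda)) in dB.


Step 1: lambda = c/f = 1500/54800 = 0.02737 m
Step 2: TS = 10*log10(a*L^2/(2*lambda)) = 10*log10(1.07*52^2/(2*0.02737)) = 47.23

47.23 dB


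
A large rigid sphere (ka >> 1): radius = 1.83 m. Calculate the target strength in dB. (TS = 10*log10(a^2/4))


TS = 10*log10(1.83^2 / 4) = 10*log10(0.837225) = -0.77

-0.77 dB


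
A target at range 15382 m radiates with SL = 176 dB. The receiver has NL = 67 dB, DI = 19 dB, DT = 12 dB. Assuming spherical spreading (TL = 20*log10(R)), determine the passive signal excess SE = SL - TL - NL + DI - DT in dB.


32.26 dB


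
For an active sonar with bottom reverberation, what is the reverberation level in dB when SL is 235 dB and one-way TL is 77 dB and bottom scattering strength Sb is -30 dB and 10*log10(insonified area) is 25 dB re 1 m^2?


RL = SL - 2*TL + Sb + 10*log10(A) = 235 - 2*77 + (-30) + 25 = 76

76 dB


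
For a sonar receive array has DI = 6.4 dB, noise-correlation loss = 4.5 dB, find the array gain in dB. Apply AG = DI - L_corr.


AG = DI - L_corr = 6.4 - 4.5 = 1.9

1.9 dB


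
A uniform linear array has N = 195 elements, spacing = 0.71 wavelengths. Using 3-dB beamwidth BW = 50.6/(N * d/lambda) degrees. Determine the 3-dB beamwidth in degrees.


0.37 deg


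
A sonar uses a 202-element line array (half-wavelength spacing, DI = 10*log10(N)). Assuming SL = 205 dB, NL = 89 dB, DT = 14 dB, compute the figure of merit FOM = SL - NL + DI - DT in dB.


Step 1: DI = 10*log10(202) = 23.05 dB
Step 2: FOM = SL - NL + DI - DT = 205 - 89 + 23.05 - 14 = 125.05

125.05 dB


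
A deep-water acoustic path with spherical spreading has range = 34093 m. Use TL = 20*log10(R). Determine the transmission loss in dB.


TL = 20*log10(34093) = 90.65

90.65 dB


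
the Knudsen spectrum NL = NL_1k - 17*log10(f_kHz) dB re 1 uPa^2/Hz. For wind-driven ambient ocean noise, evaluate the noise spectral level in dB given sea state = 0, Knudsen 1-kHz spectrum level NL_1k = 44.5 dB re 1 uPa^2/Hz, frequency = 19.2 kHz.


NL = NL_1k - 17*log10(f_kHz) = 44.5 - 17*log10(19.2) = 44.5 - (21.82) = 22.68

22.68 dB


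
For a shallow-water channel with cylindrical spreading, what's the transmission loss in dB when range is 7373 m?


38.68 dB


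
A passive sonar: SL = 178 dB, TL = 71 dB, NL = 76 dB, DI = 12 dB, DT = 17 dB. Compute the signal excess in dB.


26 dB


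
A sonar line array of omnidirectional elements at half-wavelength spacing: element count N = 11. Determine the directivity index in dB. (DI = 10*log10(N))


10.41 dB


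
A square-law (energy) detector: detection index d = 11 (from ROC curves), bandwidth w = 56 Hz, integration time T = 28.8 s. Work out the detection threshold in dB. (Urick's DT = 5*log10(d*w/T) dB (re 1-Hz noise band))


6.65 dB


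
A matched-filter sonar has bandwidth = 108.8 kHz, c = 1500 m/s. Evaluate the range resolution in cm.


0.69 cm


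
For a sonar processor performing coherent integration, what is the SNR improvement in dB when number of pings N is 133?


Gain = 10*log10(133) = 21.24

21.24 dB


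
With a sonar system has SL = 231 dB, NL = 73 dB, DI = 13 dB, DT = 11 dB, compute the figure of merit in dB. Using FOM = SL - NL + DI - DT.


FOM = SL - NL + DI - DT = 231 - 73 + 13 - 11 = 160

160 dB


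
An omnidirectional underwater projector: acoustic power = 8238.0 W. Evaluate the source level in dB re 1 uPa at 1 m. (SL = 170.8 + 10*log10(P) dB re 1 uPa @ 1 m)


SL = 170.8 + 10*log10(8238.0) = 170.8 + 39.16 = 209.96

209.96 dB


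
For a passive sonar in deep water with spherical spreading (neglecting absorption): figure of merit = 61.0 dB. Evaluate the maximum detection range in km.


1.12 km


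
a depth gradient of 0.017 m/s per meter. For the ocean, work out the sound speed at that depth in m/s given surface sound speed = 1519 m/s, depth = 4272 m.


1591.624 m/s


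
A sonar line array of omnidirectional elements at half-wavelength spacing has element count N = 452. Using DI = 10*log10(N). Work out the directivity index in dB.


DI = 10*log10(452) = 26.55

26.55 dB


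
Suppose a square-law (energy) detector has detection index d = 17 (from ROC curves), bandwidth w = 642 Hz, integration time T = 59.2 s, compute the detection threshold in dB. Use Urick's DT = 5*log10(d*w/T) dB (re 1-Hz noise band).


11.33 dB


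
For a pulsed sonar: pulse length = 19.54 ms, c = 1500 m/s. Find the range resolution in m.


dR = c*tau/2 = 1500 * 19.54e-3 / 2 = 14.655

14.655 m


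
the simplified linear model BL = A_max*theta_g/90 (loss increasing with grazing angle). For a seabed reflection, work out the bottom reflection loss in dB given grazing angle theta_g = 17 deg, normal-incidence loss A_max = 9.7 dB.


BL = A_max * theta_g / 90 = 9.7 * 17 / 90 = 1.83

1.83 dB


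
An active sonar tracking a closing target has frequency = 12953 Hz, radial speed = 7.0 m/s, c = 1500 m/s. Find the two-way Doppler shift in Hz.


fd = 2*f*v/c = 2 * 12953 * 7.0 / 1500 = 120.89

120.89 Hz


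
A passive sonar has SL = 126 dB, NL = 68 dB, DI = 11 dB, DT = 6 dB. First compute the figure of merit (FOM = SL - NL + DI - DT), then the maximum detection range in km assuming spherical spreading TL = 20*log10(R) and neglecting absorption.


Step 1: FOM = SL - NL + DI - DT = 126 - 68 + 11 - 6 = 63 dB
Step 2: at max range FOM = TL = 20*log10(R), so R = 10^(63/20) = 1412.54 m = 1.41 km

1.41 km


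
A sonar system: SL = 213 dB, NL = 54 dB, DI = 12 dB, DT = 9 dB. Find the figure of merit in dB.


162 dB


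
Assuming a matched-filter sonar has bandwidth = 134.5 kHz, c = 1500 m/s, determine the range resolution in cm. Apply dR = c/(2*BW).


dR = c/(2*BW) = 1500 / (2 * 134.5e3) = 0.0056 m = 0.56 cm

0.56 cm


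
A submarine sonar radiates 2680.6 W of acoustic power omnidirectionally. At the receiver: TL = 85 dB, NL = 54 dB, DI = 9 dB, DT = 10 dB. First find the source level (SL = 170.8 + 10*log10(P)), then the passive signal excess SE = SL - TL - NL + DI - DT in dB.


Step 1: SL = 170.8 + 10*log10(2680.6) = 205.08 dB
Step 2: SE = SL - TL - NL + DI - DT = 205.08 - 85 - 54 + 9 - 10 = 65.08

65.08 dB


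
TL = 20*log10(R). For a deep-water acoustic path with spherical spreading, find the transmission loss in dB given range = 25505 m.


88.13 dB


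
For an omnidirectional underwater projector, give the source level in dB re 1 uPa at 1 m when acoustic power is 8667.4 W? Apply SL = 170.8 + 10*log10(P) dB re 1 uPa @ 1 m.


210.18 dB


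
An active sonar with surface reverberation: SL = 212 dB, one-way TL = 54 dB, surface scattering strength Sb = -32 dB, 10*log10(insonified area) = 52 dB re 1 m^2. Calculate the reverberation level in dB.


124 dB


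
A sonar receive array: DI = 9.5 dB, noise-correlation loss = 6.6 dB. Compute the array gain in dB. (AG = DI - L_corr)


AG = DI - L_corr = 9.5 - 6.6 = 2.9

2.9 dB


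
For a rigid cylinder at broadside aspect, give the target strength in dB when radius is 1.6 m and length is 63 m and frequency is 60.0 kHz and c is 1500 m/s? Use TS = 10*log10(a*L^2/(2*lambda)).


lambda = 1500/60000 = 0.025 m
TS = 10*log10(1.6*63^2/(2*0.025)) = 51.04

51.04 dB


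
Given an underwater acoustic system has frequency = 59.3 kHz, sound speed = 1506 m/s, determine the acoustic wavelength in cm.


2.54 cm


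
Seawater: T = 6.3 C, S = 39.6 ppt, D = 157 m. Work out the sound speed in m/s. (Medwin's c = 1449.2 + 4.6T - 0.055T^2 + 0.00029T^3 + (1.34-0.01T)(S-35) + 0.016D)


c = 1449.2 + 4.6*6.3 - 0.055*6.3^2 + 0.00029*6.3^3 + (1.34 - 0.01*6.3)*(39.6 - 35) + 0.016*157 = 1484.46

1484.46 m/s


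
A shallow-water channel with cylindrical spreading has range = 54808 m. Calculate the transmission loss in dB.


TL = 10*log10(54808) = 47.39

47.39 dB


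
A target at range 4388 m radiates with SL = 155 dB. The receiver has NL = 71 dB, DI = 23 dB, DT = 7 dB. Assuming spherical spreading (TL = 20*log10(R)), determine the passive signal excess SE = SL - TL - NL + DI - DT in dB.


Step 1: TL = 20*log10(4388) = 72.85 dB
Step 2: SE = 155 - 72.85 - 71 + 23 - 7 = 27.15

27.15 dB


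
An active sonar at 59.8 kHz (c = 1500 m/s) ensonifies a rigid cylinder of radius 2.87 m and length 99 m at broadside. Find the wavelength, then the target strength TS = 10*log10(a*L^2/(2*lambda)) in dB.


Step 1: lambda = c/f = 1500/59800 = 0.02508 m
Step 2: TS = 10*log10(a*L^2/(2*lambda)) = 10*log10(2.87*99^2/(2*0.02508)) = 57.49

57.49 dB


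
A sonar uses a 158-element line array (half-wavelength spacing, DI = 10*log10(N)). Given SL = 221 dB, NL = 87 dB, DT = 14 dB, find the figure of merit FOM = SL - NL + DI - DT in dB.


Step 1: DI = 10*log10(158) = 21.99 dB
Step 2: FOM = SL - NL + DI - DT = 221 - 87 + 21.99 - 14 = 141.99

141.99 dB


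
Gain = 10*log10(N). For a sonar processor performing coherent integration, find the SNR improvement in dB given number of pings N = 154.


Gain = 10*log10(154) = 21.88

21.88 dB


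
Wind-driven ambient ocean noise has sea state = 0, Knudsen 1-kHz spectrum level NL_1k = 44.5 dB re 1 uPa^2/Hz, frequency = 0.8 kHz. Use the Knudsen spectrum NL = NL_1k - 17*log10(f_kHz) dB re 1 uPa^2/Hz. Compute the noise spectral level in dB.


NL = NL_1k - 17*log10(f_kHz) = 44.5 - 17*log10(0.8) = 44.5 - (-1.65) = 46.15

46.15 dB


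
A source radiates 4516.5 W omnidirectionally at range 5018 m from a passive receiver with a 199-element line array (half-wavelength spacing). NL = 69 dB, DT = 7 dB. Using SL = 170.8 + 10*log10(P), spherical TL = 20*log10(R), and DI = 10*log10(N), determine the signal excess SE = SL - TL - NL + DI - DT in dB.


80.33 dB


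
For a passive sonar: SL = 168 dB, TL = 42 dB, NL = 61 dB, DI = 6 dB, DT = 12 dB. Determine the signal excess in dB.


SE = SL - TL - NL + DI - DT = 168 - 42 - 61 + 6 - 12 = 59

59 dB


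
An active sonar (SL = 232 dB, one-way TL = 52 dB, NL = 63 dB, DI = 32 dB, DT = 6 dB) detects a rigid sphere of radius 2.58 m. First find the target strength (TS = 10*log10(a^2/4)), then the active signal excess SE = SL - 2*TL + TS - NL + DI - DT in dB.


Step 1: TS = 10*log10(2.58^2/4) = 2.21 dB
Step 2: SE = SL - 2*TL + TS - NL + DI - DT = 232 - 2*52 + (2.21) - 63 + 32 - 6 = 93.21

93.21 dB


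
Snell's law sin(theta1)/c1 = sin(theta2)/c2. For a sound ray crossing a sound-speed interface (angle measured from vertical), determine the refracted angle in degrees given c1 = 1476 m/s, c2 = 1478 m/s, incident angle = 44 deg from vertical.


44.08 deg


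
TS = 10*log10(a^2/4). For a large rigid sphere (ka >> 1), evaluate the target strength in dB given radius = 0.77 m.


TS = 10*log10(0.77^2 / 4) = 10*log10(0.148225) = -8.29

-8.29 dB


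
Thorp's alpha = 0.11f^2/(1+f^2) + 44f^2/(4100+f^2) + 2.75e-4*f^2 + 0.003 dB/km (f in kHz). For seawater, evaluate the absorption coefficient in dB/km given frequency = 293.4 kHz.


f^2 = 86083.56
alpha = 0.11*86083.56/(1+86083.56) + 44*86083.56/(4100+86083.56) + 2.75e-4*86083.56 + 0.003 = 65.786

65.786 dB/km


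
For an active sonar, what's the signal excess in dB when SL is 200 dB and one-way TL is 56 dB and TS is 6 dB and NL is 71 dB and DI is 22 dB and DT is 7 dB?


38 dB


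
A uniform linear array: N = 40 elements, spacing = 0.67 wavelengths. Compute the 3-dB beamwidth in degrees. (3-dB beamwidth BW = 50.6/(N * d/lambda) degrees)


BW = 50.6 / (40 * 0.67) = 50.6 / 26.8 = 1.89

1.89 deg


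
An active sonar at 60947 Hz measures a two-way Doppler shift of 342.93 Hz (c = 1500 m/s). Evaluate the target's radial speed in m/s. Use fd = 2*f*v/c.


From fd = 2*f*v/c, v = c*fd/(2*f) = 1500 * 342.93 / (2*60947) = 4.22

4.22 m/s


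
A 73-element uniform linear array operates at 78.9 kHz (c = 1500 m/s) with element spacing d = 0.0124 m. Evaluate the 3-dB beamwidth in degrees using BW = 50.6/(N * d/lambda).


Step 1: lambda = 1500/78900 = 0.01901 m
Step 2: d/lambda = 0.0124/0.01901 = 0.6523
Step 3: BW = 50.6/(N * d/lambda) = 50.6/(73 * 0.6523) = 1.06

1.06 deg


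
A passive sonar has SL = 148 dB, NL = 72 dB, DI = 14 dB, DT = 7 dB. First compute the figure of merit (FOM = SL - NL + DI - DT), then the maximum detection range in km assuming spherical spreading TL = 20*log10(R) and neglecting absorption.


Step 1: FOM = SL - NL + DI - DT = 148 - 72 + 14 - 7 = 83 dB
Step 2: at max range FOM = TL = 20*log10(R), so R = 10^(83/20) = 14125.38 m = 14.13 km

14.13 km


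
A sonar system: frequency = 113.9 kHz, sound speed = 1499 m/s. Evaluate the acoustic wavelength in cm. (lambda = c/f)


lambda = c/f = 1499 / 113900 = 0.0132 m = 1.32 cm

1.32 cm


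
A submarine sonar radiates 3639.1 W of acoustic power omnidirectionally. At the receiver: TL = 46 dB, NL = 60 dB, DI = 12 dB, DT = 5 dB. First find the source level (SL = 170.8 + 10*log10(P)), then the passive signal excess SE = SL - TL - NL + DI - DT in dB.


Step 1: SL = 170.8 + 10*log10(3639.1) = 206.41 dB
Step 2: SE = SL - TL - NL + DI - DT = 206.41 - 46 - 60 + 12 - 5 = 107.41

107.41 dB


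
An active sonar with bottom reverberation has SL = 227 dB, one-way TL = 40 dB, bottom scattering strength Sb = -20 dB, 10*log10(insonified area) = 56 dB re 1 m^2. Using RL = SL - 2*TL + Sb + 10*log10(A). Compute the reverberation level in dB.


RL = SL - 2*TL + Sb + 10*log10(A) = 227 - 2*40 + (-20) + 56 = 183

183 dB


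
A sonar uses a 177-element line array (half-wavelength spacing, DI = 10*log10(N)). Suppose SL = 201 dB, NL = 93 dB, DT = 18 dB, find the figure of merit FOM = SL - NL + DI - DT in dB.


Step 1: DI = 10*log10(177) = 22.48 dB
Step 2: FOM = SL - NL + DI - DT = 201 - 93 + 22.48 - 18 = 112.48

112.48 dB


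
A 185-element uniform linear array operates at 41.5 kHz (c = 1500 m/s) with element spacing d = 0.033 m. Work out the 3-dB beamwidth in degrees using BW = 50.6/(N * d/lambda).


0.3 deg


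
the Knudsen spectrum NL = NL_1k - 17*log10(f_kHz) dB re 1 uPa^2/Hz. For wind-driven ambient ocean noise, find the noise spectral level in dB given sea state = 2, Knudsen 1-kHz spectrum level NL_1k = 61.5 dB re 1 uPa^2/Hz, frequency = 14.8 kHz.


NL = NL_1k - 17*log10(f_kHz) = 61.5 - 17*log10(14.8) = 61.5 - (19.89) = 41.61

41.61 dB


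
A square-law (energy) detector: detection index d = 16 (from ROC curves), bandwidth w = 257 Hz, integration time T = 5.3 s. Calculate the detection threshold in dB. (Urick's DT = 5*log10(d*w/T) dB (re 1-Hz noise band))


14.45 dB


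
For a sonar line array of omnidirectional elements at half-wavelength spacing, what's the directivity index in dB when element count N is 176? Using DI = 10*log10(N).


22.46 dB


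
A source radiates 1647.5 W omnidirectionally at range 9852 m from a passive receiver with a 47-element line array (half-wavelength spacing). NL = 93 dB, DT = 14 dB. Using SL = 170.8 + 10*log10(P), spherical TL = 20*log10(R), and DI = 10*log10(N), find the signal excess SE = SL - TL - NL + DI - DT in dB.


Step 1: SL = 170.8 + 10*log10(1647.5) = 202.97 dB
Step 2: TL = 20*log10(9852) = 79.87 dB
Step 3: DI = 10*log10(47) = 16.72 dB
Step 4: SE = SL - TL - NL + DI - DT = 202.97 - 79.87 - 93 + 16.72 - 14 = 32.82

32.82 dB


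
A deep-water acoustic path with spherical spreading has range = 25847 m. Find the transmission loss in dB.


TL = 20*log10(25847) = 88.25

88.25 dB


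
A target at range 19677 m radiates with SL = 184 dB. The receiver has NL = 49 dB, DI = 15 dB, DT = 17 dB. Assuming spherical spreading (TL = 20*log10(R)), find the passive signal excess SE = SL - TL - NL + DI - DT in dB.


Step 1: TL = 20*log10(19677) = 85.88 dB
Step 2: SE = 184 - 85.88 - 49 + 15 - 17 = 47.12

47.12 dB


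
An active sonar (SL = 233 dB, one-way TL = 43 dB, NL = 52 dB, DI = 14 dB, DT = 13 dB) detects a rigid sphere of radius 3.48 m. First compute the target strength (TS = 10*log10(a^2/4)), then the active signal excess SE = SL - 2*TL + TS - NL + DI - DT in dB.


Step 1: TS = 10*log10(3.48^2/4) = 4.81 dB
Step 2: SE = SL - 2*TL + TS - NL + DI - DT = 233 - 2*43 + (4.81) - 52 + 14 - 13 = 100.81

100.81 dB


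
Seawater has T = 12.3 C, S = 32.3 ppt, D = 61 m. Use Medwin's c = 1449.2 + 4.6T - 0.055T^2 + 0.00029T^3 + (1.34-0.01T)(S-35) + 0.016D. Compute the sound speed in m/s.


c = 1449.2 + 4.6*12.3 - 0.055*12.3^2 + 0.00029*12.3^3 + (1.34 - 0.01*12.3)*(32.3 - 35) + 0.016*61 = 1495.69

1495.69 m/s


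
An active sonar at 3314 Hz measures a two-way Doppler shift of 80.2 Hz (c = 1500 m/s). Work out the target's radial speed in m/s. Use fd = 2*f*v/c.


18.15 m/s


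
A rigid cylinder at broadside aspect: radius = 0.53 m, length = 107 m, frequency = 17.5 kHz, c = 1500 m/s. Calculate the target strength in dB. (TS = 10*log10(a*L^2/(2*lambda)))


45.49 dB


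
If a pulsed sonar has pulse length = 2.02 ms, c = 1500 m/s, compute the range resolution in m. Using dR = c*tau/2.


1.515 m


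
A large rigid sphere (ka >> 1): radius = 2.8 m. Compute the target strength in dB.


2.92 dB


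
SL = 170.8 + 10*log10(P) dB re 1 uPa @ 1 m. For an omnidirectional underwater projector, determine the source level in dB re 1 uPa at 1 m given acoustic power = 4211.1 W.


207.04 dB


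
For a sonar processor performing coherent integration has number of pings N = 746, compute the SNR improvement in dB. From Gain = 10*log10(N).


Gain = 10*log10(746) = 28.73

28.73 dB


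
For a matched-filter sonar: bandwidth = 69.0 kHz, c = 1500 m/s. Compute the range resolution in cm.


dR = c/(2*BW) = 1500 / (2 * 69.0e3) = 0.0109 m = 1.09 cm

1.09 cm


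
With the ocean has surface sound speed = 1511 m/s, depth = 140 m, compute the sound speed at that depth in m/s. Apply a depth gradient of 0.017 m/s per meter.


c = 1511 + 0.017 * 140 = 1513.38

1513.38 m/s


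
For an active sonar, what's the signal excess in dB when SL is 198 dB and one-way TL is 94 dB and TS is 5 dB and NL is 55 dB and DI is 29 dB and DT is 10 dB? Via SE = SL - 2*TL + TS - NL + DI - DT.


-21 dB


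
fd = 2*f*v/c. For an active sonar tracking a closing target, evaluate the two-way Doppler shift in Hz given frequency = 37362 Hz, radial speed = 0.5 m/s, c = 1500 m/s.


24.91 Hz


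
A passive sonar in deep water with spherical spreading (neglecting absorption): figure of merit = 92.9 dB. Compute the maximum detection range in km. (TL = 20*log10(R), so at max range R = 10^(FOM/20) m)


At max range FOM = TL, so 20*log10(R) = 92.9
R = 10^(92.9/20) = 44157.04 m = 44.16 km

44.16 km


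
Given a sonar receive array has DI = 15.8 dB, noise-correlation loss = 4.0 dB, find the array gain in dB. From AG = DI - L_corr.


AG = DI - L_corr = 15.8 - 4.0 = 11.8

11.8 dB


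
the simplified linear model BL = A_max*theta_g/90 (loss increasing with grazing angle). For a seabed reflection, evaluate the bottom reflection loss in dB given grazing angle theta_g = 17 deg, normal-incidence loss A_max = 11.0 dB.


BL = A_max * theta_g / 90 = 11.0 * 17 / 90 = 2.08

2.08 dB


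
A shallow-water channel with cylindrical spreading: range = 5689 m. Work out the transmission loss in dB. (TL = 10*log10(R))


TL = 10*log10(5689) = 37.55

37.55 dB


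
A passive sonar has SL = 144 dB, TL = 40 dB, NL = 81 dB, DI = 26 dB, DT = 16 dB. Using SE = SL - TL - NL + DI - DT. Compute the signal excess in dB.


SE = SL - TL - NL + DI - DT = 144 - 40 - 81 + 26 - 16 = 33

33 dB


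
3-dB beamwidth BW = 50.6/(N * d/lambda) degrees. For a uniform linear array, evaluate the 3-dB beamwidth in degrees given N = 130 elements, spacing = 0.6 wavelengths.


BW = 50.6 / (130 * 0.6) = 50.6 / 78.0 = 0.65

0.65 deg


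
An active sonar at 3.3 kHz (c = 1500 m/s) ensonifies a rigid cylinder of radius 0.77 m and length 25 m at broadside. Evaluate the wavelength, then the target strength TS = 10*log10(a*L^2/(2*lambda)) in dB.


Step 1: lambda = c/f = 1500/3300 = 0.45455 m
Step 2: TS = 10*log10(a*L^2/(2*lambda)) = 10*log10(0.77*25^2/(2*0.45455)) = 27.24

27.24 dB


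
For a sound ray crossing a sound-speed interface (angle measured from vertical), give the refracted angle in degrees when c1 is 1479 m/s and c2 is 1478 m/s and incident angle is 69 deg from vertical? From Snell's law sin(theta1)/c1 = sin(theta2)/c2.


sin(theta2) = (c2/c1)*sin(theta1) = (1478/1479)*sin(69 deg) = 0.93295
theta2 = arcsin(0.93295) = 68.9

68.9 deg


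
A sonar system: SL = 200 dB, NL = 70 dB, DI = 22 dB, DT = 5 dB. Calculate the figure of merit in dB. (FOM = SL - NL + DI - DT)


FOM = SL - NL + DI - DT = 200 - 70 + 22 - 5 = 147

147 dB


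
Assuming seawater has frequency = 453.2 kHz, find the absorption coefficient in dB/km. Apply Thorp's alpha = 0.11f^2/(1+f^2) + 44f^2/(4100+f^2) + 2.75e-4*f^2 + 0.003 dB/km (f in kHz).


f^2 = 205390.24
alpha = 0.11*205390.24/(1+205390.24) + 44*205390.24/(4100+205390.24) + 2.75e-4*205390.24 + 0.003 = 99.734

99.734 dB/km


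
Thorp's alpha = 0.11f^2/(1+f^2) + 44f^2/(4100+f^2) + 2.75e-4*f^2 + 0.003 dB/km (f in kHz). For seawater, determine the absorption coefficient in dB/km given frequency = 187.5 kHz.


f^2 = 35156.25
alpha = 0.11*35156.25/(1+35156.25) + 44*35156.25/(4100+35156.25) + 2.75e-4*35156.25 + 0.003 = 49.186

49.186 dB/km


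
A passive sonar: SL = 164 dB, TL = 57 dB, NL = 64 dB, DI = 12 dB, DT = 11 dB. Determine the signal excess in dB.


SE = SL - TL - NL + DI - DT = 164 - 57 - 64 + 12 - 11 = 44

44 dB


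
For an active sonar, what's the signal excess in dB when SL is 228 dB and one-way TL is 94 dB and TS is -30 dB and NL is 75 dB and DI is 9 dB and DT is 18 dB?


SE = SL - 2*TL + TS - NL + DI - DT = 228 - 2*94 + (-30) - 75 + 9 - 18 = -74

-74 dB


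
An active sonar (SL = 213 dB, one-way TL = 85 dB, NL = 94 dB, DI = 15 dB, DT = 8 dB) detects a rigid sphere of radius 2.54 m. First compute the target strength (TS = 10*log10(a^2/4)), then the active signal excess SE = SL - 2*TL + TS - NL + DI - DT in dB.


Step 1: TS = 10*log10(2.54^2/4) = 2.08 dB
Step 2: SE = SL - 2*TL + TS - NL + DI - DT = 213 - 2*85 + (2.08) - 94 + 15 - 8 = -41.92

-41.92 dB


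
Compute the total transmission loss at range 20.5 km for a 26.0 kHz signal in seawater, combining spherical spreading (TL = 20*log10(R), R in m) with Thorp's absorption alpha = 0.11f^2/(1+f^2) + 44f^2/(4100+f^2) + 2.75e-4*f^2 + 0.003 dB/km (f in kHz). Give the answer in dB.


Step 1 (Thorp): alpha = 0.11*676.0/(1+676.0) + 44*676.0/(4100+676.0) + 2.75e-4*676.0 + 0.003 = 6.5265 dB/km
Step 2: TL_spread = 20*log10(20500) = 86.24 dB
Step 3: TL_abs = alpha*R = 6.5265 * 20.5 = 133.79 dB
Step 4: TL_total = 86.24 + 133.79 = 220.03

220.03 dB


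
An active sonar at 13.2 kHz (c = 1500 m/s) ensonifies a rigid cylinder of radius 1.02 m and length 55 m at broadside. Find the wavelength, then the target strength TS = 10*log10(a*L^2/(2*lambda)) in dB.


Step 1: lambda = c/f = 1500/13200 = 0.11364 m
Step 2: TS = 10*log10(a*L^2/(2*lambda)) = 10*log10(1.02*55^2/(2*0.11364)) = 41.33

41.33 dB


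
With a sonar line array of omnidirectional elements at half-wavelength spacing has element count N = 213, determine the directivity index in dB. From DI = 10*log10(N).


DI = 10*log10(213) = 23.28

23.28 dB
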